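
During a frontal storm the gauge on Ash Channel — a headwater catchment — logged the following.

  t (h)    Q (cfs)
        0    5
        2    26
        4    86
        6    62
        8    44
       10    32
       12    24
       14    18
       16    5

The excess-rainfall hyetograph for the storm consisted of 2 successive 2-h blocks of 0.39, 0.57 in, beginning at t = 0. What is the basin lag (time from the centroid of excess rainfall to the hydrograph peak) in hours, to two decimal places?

t_L ≈ 1.81 h

Centroid of excess rainfall: t_c = Σ P_i·t̄_i / ΣP_i = 2.1875 h (block centres at 1, 3 h).
Hydrograph peak occurs at t = 4 h, so basin lag t_L = 4 − 2.1875 = 1.81 h.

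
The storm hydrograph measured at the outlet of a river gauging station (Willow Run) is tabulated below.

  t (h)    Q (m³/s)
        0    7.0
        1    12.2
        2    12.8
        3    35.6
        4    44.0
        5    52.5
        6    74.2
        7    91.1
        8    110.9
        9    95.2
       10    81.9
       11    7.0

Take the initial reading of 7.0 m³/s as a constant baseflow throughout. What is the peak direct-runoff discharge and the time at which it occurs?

Q_p = 103.9 m³/s at t = 8 h

Subtracting baseflow gives direct-runoff ordinates: 0.0, 5.2, 5.8, 28.6, 37.0, 45.5, 67.2, 84.1, 103.9, 88.2, 74.9, 0.0 m³/s.
The maximum is 103.9 m³/s, occurring at the reading for t = 8 h.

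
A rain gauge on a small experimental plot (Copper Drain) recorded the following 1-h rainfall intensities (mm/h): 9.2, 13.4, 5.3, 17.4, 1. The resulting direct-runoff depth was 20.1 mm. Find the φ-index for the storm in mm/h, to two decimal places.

φ ≈ 6.63 mm/h

Only the 3 blocks with intensity above φ contribute runoff: 9.2, 13.4, 17.4 mm/h.
Σ(I−φ)·Δt = d  ⇒  (9.2+13.4+17.4 − 3φ)·1 = 20.1
φ = (40.00 − 20.1/1) / 3 = 6.63 mm/h.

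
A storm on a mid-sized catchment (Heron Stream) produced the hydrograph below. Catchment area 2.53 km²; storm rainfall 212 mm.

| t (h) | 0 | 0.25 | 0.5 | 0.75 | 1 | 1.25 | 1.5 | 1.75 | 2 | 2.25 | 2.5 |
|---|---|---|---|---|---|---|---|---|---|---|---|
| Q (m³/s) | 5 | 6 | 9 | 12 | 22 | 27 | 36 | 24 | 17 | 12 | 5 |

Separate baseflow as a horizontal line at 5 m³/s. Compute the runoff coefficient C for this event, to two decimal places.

ΣQ_DR = 120.0 m³/s; V = ΣQ_DR·Δt = 1.080 × 10^5 m³.
Runoff depth d = V / A = 42.69 mm.
C = d / P = 42.69 / 212 = 0.20.

C ≈ 0.20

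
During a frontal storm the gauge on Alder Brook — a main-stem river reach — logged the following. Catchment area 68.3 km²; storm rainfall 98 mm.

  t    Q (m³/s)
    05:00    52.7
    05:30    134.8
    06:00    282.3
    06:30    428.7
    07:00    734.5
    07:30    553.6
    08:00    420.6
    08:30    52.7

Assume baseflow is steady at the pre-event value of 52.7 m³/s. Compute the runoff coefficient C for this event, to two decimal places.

C ≈ 0.60

ΣQ_DR = 2238 m³/s; V = ΣQ_DR·Δt = 4.029 × 10^6 m³.
Runoff depth d = V / A = 58.99 mm.
C = d / P = 58.99 / 98 = 0.60.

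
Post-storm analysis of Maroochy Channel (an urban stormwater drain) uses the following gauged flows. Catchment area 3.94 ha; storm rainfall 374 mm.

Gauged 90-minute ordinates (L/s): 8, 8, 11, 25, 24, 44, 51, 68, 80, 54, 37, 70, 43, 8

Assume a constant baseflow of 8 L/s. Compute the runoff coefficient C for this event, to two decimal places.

ΣQ_DR = 419.0 L/s; V = ΣQ_DR·Δt = 2.263 × 10^6 L.
Runoff depth d = V / A = 57.43 mm.
C = d / P = 57.43 / 374 = 0.15.

C ≈ 0.15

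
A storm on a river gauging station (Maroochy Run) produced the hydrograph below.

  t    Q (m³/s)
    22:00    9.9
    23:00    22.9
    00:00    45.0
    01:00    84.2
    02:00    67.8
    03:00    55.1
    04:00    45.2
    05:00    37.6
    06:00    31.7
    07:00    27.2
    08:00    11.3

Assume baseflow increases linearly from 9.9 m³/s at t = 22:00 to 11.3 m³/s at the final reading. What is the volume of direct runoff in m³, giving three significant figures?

V ≈ 1.16 × 10^6 m³

Direct-runoff ordinates (Q − Q_b): 0.00, 12.86, 34.82, 73.88, 57.34, 44.50, 34.46, 26.72, 20.68, 16.04, 0.00 m³/s.
ΣQ_DR = 321.3 m³/s.
With Δt = 1 h = 3600 s, V = ΣQ_DR · Δt = 321.3 × 3600 = 1.16 × 10^6 m³.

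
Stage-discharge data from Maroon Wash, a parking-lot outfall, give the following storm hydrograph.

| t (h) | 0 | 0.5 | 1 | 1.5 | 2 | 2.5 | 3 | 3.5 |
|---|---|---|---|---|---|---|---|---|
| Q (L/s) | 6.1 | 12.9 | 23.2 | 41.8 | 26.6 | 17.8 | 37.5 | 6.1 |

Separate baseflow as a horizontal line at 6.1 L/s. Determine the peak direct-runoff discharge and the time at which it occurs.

Q_p = 35.7 L/s at t = 1.5 h

Subtracting baseflow gives direct-runoff ordinates: 0.0, 6.8, 17.1, 35.7, 20.5, 11.7, 31.4, 0.0 L/s.
The maximum is 35.7 L/s, occurring at the reading for t = 1.5 h.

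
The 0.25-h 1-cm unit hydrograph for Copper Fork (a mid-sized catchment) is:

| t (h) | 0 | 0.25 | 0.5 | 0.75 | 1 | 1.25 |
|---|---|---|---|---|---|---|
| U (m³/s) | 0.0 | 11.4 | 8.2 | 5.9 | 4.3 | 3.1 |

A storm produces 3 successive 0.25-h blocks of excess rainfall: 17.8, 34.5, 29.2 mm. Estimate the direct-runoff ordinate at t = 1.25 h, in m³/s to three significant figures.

Q ≈ 37.6 m³/s

By discrete convolution, Q_j = Σ (P_i / 10 mm) · U_{j−i}.
At t = 1.25 h (j=5): Q = (17.8/10)·3.1 + (34.5/10)·4.3 + (29.2/10)·5.9 = 37.6 m³/s.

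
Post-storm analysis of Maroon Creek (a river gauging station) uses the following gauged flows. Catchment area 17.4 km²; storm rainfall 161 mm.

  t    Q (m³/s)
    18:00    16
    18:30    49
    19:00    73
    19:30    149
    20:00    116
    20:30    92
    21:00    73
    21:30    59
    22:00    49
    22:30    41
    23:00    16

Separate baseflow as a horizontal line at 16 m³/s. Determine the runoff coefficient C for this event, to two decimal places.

ΣQ_DR = 557.0 m³/s; V = ΣQ_DR·Δt = 1.003 × 10^6 m³.
Runoff depth d = V / A = 57.62 mm.
C = d / P = 57.62 / 161 = 0.36.

C ≈ 0.36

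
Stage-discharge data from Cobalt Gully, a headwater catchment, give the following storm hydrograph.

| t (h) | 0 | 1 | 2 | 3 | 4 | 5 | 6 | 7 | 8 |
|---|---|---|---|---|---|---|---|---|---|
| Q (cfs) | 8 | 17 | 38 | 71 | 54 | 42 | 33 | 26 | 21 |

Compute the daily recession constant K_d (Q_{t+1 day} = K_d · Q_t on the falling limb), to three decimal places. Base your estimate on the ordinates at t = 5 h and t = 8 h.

Between t = 5 h and t = 8 h the flow falls from 42 to 21 cfs over 3×1 h = 3 h.
Per-interval ratio K = (21/42)^(1/3) = 0.7937; K_d = K^(24/1) = 0.004.

K_d ≈ 0.004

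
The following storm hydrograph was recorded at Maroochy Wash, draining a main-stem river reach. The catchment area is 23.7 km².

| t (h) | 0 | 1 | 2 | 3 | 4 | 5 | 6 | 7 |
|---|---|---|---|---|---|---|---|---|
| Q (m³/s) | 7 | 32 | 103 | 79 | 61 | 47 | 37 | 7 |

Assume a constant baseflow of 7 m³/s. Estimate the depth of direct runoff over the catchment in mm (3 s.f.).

d ≈ 48.2 mm

Direct runoff: 0.0, 25.0, 96.0, 72.0, 54.0, 40.0, 30.0, 0.0 m³/s; ΣQ_DR = 317.0 m³/s.
V = ΣQ_DR · Δt = 317.0 × 3600 s = 1.141 × 10^6 m³.
Over A = 23.7 km², depth = V / A = 48.2 mm.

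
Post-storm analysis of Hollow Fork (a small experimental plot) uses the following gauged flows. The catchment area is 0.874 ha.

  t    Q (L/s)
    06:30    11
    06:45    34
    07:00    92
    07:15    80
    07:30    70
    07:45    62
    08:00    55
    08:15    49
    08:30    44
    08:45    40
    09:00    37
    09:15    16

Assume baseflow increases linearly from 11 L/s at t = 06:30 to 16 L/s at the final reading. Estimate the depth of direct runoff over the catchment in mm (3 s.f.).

d ≈ 44.1 mm

Direct runoff: 0.00, 22.55, 80.09, 67.64, 57.18, 48.73, 41.27, 34.82, 29.36, 24.91, 21.45, 0.00 L/s; ΣQ_DR = 428.0 L/s.
V = ΣQ_DR · Δt = 428.0 × 900 s = 3.852 × 10^5 L.
Over A = 0.874 ha, depth = V / A = 44.1 mm.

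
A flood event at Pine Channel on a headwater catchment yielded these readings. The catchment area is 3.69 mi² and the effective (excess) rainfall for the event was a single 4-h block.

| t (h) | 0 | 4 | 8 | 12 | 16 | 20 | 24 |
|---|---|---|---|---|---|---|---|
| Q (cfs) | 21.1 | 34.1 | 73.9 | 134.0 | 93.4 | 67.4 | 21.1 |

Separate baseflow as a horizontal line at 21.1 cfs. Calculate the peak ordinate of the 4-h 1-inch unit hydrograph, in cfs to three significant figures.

Direct runoff: 0.0, 13.0, 52.8, 112.9, 72.3, 46.3, 0.0 cfs; ΣQ_DR = 297.3 cfs, peak = 112.9 cfs.
Runoff depth d = ΣQ_DR·Δt / A = 297.3 × 14400 / (3.69 mi²) = 0.4994 in.
The 1-inch UH is the DRH scaled by (1 in)/d, so U_p = 112.9 × 1/0.4994 = 226 cfs.

U_p ≈ 226 cfs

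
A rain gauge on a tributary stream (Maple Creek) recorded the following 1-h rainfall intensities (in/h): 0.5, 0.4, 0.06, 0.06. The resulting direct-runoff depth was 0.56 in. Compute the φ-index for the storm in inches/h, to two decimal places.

Only the 2 blocks with intensity above φ contribute runoff: 0.5, 0.4 in/h.
Σ(I−φ)·Δt = d  ⇒  (0.5+0.4 − 2φ)·1 = 0.56
φ = (0.9000 − 0.56/1) / 2 = 0.17 in/h.

φ ≈ 0.17 in/h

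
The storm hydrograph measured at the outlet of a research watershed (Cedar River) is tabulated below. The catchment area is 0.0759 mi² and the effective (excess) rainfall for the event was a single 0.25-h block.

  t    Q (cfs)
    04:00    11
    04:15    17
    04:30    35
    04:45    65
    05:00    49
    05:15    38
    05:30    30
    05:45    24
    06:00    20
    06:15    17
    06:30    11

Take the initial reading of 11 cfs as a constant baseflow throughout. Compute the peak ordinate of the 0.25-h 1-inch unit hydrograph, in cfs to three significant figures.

U_p ≈ 54.0 cfs

Direct runoff: 0.0, 6.0, 24.0, 54.0, 38.0, 27.0, 19.0, 13.0, 9.0, 6.0, 0.0 cfs; ΣQ_DR = 196.0 cfs, peak = 54.0 cfs.
Runoff depth d = ΣQ_DR·Δt / A = 196.0 × 900 / (0.0759 mi²) = 1.000 in.
The 1-inch UH is the DRH scaled by (1 in)/d, so U_p = 54.0 × 1/1.000 = 54.0 cfs.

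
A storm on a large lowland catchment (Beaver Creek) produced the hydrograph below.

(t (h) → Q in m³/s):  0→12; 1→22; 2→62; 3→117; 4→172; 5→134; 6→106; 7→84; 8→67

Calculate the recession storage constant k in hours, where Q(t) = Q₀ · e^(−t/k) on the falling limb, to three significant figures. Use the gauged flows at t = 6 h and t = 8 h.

On the falling limb, Q drops from 106 to 67 m³/s between t = 6 h and t = 8 h (Δt = 2 h).
k = −Δt / ln(Q₂/Q₁) = −2 / ln(67/106) = 4.36 h.

k ≈ 4.36 h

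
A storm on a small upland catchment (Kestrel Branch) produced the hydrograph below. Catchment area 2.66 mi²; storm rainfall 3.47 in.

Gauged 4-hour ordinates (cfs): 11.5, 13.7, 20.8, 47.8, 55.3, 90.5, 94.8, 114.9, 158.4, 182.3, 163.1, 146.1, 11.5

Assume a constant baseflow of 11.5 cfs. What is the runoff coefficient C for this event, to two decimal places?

ΣQ_DR = 961.2 cfs; V = ΣQ_DR·Δt = 1.384 × 10^7 ft³.
Runoff depth d = V / A = 2.240 in.
C = d / P = 2.240 / 3.47 = 0.65.

C ≈ 0.65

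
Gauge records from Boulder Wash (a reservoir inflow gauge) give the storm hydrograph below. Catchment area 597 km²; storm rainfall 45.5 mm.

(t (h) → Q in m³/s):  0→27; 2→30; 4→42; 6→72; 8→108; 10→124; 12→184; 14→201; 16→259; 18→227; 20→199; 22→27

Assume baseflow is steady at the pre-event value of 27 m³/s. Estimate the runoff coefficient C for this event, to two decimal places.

C ≈ 0.31

ΣQ_DR = 1176 m³/s; V = ΣQ_DR·Δt = 8.467 × 10^6 m³.
Runoff depth d = V / A = 14.18 mm.
C = d / P = 14.18 / 45.5 = 0.31.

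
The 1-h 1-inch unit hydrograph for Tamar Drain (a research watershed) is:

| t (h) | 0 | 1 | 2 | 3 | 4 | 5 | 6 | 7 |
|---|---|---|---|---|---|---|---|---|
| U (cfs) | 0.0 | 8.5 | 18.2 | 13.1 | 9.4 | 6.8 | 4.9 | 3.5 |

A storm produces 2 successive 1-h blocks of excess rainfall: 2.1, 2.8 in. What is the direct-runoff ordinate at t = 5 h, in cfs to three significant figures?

By discrete convolution, Q_j = Σ (P_i / 1 in) · U_{j−i}.
At t = 5 h (j=5): Q = (2.1/1)·6.8 + (2.8/1)·9.4 = 40.6 cfs.

Q ≈ 40.6 cfs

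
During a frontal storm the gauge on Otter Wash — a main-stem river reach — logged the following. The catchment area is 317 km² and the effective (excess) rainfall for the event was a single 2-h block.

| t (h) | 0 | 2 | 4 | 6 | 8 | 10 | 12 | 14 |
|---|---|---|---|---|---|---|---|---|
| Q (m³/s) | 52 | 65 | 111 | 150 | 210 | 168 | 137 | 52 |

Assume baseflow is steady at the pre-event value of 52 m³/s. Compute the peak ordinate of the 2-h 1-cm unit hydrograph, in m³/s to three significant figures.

U_p ≈ 132 m³/s

Direct runoff: 0.0, 13.0, 59.0, 98.0, 158.0, 116.0, 85.0, 0.0 m³/s; ΣQ_DR = 529.0 m³/s, peak = 158.0 m³/s.
Runoff depth d = ΣQ_DR·Δt / A = 529.0 × 7200 / (317 km²) = 12.02 mm.
The 1-cm UH is the DRH scaled by (10 mm)/d, so U_p = 158.0 × 10/12.02 = 132 m³/s.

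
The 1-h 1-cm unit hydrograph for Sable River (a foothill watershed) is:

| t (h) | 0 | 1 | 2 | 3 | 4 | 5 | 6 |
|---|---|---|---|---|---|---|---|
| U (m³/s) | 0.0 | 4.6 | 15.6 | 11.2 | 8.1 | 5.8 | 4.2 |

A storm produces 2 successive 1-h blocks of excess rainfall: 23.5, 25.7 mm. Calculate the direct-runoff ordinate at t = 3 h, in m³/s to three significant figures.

Q ≈ 66.4 m³/s

By discrete convolution, Q_j = Σ (P_i / 10 mm) · U_{j−i}.
At t = 3 h (j=3): Q = (23.5/10)·11.2 + (25.7/10)·15.6 = 66.4 m³/s.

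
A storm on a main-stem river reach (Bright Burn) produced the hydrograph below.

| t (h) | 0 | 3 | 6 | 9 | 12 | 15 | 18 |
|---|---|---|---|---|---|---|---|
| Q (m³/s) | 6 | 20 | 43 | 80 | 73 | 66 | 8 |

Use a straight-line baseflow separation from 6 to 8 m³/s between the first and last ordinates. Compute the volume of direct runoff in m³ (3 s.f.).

V ≈ 2.67 × 10^6 m³

Direct-runoff ordinates (Q − Q_b): 0.00, 13.67, 36.33, 73.00, 65.67, 58.33, 0.00 m³/s.
ΣQ_DR = 247.0 m³/s.
With Δt = 3 h = 10800 s, V = ΣQ_DR · Δt = 247.0 × 10800 = 2.67 × 10^6 m³.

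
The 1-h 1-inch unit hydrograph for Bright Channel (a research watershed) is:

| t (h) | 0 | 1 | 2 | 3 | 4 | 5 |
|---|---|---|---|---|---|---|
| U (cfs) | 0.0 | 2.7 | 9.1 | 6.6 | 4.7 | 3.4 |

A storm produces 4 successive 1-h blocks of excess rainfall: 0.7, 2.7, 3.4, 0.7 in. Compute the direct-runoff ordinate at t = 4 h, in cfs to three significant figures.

Q ≈ 53.9 cfs

By discrete convolution, Q_j = Σ (P_i / 1 in) · U_{j−i}.
At t = 4 h (j=4): Q = (0.7/1)·4.7 + (2.7/1)·6.6 + (3.4/1)·9.1 + (0.7/1)·2.7 = 53.9 cfs.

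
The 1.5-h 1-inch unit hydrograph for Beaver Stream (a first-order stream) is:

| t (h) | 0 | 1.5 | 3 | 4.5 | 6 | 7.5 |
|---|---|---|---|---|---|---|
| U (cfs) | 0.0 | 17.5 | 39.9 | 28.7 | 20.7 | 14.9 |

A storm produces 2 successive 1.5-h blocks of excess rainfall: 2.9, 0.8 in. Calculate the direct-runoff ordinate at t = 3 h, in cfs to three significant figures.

Q ≈ 130 cfs

By discrete convolution, Q_j = Σ (P_i / 1 in) · U_{j−i}.
At t = 3 h (j=2): Q = (2.9/1)·39.9 + (0.8/1)·17.5 = 130 cfs.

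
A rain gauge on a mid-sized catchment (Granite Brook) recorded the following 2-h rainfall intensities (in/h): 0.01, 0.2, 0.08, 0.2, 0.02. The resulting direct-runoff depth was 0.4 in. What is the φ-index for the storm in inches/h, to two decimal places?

φ ≈ 0.10 in/h

Only the 2 blocks with intensity above φ contribute runoff: 0.2, 0.2 in/h.
Σ(I−φ)·Δt = d  ⇒  (0.2+0.2 − 2φ)·2 = 0.4
φ = (0.4000 − 0.4/2) / 2 = 0.10 in/h.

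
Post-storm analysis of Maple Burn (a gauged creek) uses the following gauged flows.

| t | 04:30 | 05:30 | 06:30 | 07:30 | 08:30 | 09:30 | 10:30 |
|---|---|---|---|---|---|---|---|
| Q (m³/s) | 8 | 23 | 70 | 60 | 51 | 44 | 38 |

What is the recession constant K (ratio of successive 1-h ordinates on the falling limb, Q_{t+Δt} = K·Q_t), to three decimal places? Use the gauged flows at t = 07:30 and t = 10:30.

Using the recession-limb readings at t = 07:30 and t = 10:30: Q falls from 60 to 38 m³/s over 3 intervals.
K = (Q₂/Q₁)^(1/3) = (38/60)^(1/3) = 0.859.

K ≈ 0.859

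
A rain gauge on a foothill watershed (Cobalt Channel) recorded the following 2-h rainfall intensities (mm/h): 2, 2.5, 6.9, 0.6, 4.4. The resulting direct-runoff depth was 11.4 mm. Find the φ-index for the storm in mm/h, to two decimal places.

φ ≈ 2.80 mm/h

Only the 2 blocks with intensity above φ contribute runoff: 6.9, 4.4 mm/h.
Σ(I−φ)·Δt = d  ⇒  (6.9+4.4 − 2φ)·2 = 11.4
φ = (11.30 − 11.4/2) / 2 = 2.80 mm/h.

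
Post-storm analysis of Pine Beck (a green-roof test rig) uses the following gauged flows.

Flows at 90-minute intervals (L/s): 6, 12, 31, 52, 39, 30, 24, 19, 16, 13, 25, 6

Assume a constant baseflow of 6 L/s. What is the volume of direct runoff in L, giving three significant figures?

V ≈ 1.09 × 10^6 L

Direct-runoff ordinates (Q − Q_b): 0.0, 6.0, 25.0, 46.0, 33.0, 24.0, 18.0, 13.0, 10.0, 7.0, 19.0, 0.0 L/s.
ΣQ_DR = 201.0 L/s.
With Δt = 1.5 h = 5400 s, V = ΣQ_DR · Δt = 201.0 × 5400 = 1.09 × 10^6 L.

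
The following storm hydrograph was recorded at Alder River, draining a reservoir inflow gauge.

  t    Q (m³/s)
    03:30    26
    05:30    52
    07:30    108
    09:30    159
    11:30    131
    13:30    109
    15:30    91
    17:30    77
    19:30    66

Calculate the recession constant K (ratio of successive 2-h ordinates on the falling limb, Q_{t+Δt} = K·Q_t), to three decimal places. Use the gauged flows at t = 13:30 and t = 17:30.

Using the recession-limb readings at t = 13:30 and t = 17:30: Q falls from 109 to 77 m³/s over 2 intervals.
K = (Q₂/Q₁)^(1/2) = (77/109)^(1/2) = 0.840.

K ≈ 0.840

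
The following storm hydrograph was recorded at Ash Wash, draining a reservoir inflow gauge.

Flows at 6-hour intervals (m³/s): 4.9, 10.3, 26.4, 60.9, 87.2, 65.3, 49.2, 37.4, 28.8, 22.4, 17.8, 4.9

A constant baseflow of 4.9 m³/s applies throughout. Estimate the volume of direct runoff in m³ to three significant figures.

V ≈ 7.70 × 10^6 m³

Direct-runoff ordinates (Q − Q_b): 0.0, 5.4, 21.5, 56.0, 82.3, 60.4, 44.3, 32.5, 23.9, 17.5, 12.9, 0.0 m³/s.
ΣQ_DR = 356.7 m³/s.
With Δt = 6 h = 21600 s, V = ΣQ_DR · Δt = 356.7 × 21600 = 7.70 × 10^6 m³.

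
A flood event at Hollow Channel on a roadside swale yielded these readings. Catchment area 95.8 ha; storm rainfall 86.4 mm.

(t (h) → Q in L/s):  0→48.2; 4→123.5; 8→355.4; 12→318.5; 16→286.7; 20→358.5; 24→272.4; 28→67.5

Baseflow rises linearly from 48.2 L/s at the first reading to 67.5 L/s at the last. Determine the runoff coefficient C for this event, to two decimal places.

C ≈ 0.24

ΣQ_DR = 1368 L/s; V = ΣQ_DR·Δt = 1.970 × 10^7 L.
Runoff depth d = V / A = 20.56 mm.
C = d / P = 20.56 / 86.4 = 0.24.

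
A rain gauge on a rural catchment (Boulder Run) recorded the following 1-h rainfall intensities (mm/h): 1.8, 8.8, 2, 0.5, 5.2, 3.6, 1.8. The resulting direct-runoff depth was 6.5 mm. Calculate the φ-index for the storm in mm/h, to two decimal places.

φ ≈ 3.75 mm/h

Only the 2 blocks with intensity above φ contribute runoff: 8.8, 5.2 mm/h.
Σ(I−φ)·Δt = d  ⇒  (8.8+5.2 − 2φ)·1 = 6.5
φ = (14.00 − 6.5/1) / 2 = 3.75 mm/h.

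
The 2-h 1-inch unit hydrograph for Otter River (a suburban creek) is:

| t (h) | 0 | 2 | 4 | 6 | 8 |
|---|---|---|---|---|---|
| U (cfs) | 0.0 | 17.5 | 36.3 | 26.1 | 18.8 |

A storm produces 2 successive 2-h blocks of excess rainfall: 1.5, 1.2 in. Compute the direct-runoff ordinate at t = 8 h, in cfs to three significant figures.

By discrete convolution, Q_j = Σ (P_i / 1 in) · U_{j−i}.
At t = 8 h (j=4): Q = (1.5/1)·18.8 + (1.2/1)·26.1 = 59.5 cfs.

Q ≈ 59.5 cfs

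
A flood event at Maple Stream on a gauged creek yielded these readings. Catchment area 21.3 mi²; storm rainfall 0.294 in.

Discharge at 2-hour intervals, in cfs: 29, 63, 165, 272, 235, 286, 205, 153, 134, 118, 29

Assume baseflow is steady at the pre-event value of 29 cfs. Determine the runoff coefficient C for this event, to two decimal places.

C ≈ 0.68

ΣQ_DR = 1370 cfs; V = ΣQ_DR·Δt = 9.864 × 10^6 ft³.
Runoff depth d = V / A = 0.1993 in.
C = d / P = 0.1993 / 0.294 = 0.68.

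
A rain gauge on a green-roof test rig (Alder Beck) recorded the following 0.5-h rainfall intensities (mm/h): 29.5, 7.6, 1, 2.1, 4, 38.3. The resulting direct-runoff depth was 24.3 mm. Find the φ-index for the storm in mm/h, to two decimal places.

φ ≈ 9.60 mm/h

Only the 2 blocks with intensity above φ contribute runoff: 29.5, 38.3 mm/h.
Σ(I−φ)·Δt = d  ⇒  (29.5+38.3 − 2φ)·0.5 = 24.3
φ = (67.80 − 24.3/0.5) / 2 = 9.60 mm/h.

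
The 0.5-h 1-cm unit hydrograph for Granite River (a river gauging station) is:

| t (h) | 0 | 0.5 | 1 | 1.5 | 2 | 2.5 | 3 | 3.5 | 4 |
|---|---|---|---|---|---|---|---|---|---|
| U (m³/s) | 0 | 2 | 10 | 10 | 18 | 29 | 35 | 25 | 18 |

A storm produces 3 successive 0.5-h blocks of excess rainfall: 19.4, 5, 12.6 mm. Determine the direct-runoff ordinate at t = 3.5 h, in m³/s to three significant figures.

Q ≈ 103 m³/s

By discrete convolution, Q_j = Σ (P_i / 10 mm) · U_{j−i}.
At t = 3.5 h (j=7): Q = (19.4/10)·25 + (5/10)·35 + (12.6/10)·29 = 103 m³/s.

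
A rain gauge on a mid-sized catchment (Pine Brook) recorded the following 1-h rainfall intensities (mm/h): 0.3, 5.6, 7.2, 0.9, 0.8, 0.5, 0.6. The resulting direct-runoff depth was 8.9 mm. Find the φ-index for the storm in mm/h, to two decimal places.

Only the 2 blocks with intensity above φ contribute runoff: 5.6, 7.2 mm/h.
Σ(I−φ)·Δt = d  ⇒  (5.6+7.2 − 2φ)·1 = 8.9
φ = (12.80 − 8.9/1) / 2 = 1.95 mm/h.

φ ≈ 1.95 mm/h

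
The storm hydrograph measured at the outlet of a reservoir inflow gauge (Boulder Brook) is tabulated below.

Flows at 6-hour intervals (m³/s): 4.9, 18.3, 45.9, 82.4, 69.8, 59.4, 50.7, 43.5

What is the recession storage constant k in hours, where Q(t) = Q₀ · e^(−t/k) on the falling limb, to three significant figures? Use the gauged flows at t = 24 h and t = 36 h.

On the falling limb, Q drops from 69.8 to 50.7 m³/s between t = 24 h and t = 36 h (Δt = 12 h).
k = −Δt / ln(Q₂/Q₁) = −12 / ln(50.7/69.8) = 37.5 h.

k ≈ 37.5 h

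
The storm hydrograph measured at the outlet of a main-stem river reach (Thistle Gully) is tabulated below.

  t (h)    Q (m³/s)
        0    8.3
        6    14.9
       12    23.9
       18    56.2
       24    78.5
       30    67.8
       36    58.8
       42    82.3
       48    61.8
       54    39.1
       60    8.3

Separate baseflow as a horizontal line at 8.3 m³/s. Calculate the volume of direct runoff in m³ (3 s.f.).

V ≈ 8.83 × 10^6 m³

Direct-runoff ordinates (Q − Q_b): 0.0, 6.6, 15.6, 47.9, 70.2, 59.5, 50.5, 74.0, 53.5, 30.8, 0.0 m³/s.
ΣQ_DR = 408.6 m³/s.
With Δt = 6 h = 21600 s, V = ΣQ_DR · Δt = 408.6 × 21600 = 8.83 × 10^6 m³.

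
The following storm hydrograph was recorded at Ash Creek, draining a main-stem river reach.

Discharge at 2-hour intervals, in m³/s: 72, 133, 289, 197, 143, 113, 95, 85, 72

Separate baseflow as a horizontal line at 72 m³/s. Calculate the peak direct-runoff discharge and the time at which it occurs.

Q_p = 217.0 m³/s at t = 4 h

Subtracting baseflow gives direct-runoff ordinates: 0.0, 61.0, 217.0, 125.0, 71.0, 41.0, 23.0, 13.0, 0.0 m³/s.
The maximum is 217.0 m³/s, occurring at the reading for t = 4 h.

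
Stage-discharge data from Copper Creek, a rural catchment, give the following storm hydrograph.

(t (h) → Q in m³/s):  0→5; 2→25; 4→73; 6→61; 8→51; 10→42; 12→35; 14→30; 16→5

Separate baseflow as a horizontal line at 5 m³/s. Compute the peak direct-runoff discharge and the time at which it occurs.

Q_p = 68.0 m³/s at t = 4 h

Subtracting baseflow gives direct-runoff ordinates: 0.0, 20.0, 68.0, 56.0, 46.0, 37.0, 30.0, 25.0, 0.0 m³/s.
The maximum is 68.0 m³/s, occurring at the reading for t = 4 h.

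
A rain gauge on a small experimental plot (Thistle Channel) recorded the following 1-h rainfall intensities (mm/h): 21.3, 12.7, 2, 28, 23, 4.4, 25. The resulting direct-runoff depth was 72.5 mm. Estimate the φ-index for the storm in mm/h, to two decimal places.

φ ≈ 7.50 mm/h

Only the 5 blocks with intensity above φ contribute runoff: 21.3, 12.7, 28, 23, 25 mm/h.
Σ(I−φ)·Δt = d  ⇒  (21.3+12.7+28+23+25 − 5φ)·1 = 72.5
φ = (110.0 − 72.5/1) / 5 = 7.50 mm/h.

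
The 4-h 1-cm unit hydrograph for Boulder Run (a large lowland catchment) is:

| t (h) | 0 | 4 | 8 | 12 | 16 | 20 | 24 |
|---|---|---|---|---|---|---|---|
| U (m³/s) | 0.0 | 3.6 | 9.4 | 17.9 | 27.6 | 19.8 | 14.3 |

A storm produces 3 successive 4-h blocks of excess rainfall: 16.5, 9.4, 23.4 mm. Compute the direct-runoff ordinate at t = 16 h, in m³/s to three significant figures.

By discrete convolution, Q_j = Σ (P_i / 10 mm) · U_{j−i}.
At t = 16 h (j=4): Q = (16.5/10)·27.6 + (9.4/10)·17.9 + (23.4/10)·9.4 = 84.4 m³/s.

Q ≈ 84.4 m³/s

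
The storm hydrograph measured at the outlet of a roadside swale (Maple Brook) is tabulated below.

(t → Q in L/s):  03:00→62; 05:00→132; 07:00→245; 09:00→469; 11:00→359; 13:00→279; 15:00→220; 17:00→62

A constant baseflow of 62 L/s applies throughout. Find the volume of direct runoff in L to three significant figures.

Direct-runoff ordinates (Q − Q_b): 0.0, 70.0, 183.0, 407.0, 297.0, 217.0, 158.0, 0.0 L/s.
ΣQ_DR = 1332 L/s.
With Δt = 2 h = 7200 s, V = ΣQ_DR · Δt = 1332 × 7200 = 9.59 × 10^6 L.

V ≈ 9.59 × 10^6 L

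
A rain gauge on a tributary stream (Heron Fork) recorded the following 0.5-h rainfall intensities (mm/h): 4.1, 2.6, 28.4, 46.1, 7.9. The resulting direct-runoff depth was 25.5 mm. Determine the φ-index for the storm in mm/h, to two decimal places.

Only the 2 blocks with intensity above φ contribute runoff: 28.4, 46.1 mm/h.
Σ(I−φ)·Δt = d  ⇒  (28.4+46.1 − 2φ)·0.5 = 25.5
φ = (74.50 − 25.5/0.5) / 2 = 11.75 mm/h.

φ ≈ 11.75 mm/h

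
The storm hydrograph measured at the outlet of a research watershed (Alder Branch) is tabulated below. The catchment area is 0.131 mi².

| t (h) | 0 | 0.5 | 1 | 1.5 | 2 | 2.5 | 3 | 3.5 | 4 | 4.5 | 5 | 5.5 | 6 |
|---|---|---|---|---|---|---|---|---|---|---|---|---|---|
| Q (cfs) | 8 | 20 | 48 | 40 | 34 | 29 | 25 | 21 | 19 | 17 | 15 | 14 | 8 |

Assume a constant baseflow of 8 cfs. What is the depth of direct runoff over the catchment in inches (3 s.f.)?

d ≈ 1.15 in

Direct runoff: 0.0, 12.0, 40.0, 32.0, 26.0, 21.0, 17.0, 13.0, 11.0, 9.0, 7.0, 6.0, 0.0 cfs; ΣQ_DR = 194.0 cfs.
V = ΣQ_DR · Δt = 194.0 × 1800 s = 3.492 × 10^5 ft³.
Over A = 0.131 mi², depth = V / A = 1.15 in.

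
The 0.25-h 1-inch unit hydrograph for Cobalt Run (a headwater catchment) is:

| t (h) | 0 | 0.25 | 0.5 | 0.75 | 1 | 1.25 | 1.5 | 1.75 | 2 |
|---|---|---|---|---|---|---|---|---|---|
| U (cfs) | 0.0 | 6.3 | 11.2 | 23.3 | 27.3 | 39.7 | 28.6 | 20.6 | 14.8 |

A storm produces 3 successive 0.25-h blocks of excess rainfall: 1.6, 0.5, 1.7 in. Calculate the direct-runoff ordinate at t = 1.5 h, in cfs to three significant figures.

Q ≈ 112 cfs

By discrete convolution, Q_j = Σ (P_i / 1 in) · U_{j−i}.
At t = 1.5 h (j=6): Q = (1.6/1)·28.6 + (0.5/1)·39.7 + (1.7/1)·27.3 = 112 cfs.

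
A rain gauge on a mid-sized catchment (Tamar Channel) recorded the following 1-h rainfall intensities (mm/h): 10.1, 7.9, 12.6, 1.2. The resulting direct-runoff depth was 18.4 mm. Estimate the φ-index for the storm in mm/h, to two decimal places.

φ ≈ 4.07 mm/h

Only the 3 blocks with intensity above φ contribute runoff: 10.1, 7.9, 12.6 mm/h.
Σ(I−φ)·Δt = d  ⇒  (10.1+7.9+12.6 − 3φ)·1 = 18.4
φ = (30.60 − 18.4/1) / 3 = 4.07 mm/h.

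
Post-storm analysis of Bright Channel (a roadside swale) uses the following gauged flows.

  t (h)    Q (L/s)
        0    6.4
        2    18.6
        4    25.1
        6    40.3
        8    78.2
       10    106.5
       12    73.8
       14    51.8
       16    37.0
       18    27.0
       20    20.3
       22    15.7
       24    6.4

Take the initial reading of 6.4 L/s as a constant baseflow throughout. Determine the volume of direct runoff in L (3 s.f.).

Direct-runoff ordinates (Q − Q_b): 0.0, 12.2, 18.7, 33.9, 71.8, 100.1, 67.4, 45.4, 30.6, 20.6, 13.9, 9.3, 0.0 L/s.
ΣQ_DR = 423.9 L/s.
With Δt = 2 h = 7200 s, V = ΣQ_DR · Δt = 423.9 × 7200 = 3.05 × 10^6 L.

V ≈ 3.05 × 10^6 L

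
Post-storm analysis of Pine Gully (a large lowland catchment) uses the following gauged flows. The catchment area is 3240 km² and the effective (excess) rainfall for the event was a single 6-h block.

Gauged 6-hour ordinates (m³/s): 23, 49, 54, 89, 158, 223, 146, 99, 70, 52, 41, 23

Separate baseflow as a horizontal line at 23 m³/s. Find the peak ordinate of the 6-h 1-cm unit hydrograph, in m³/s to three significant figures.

Direct runoff: 0.0, 26.0, 31.0, 66.0, 135.0, 200.0, 123.0, 76.0, 47.0, 29.0, 18.0, 0.0 m³/s; ΣQ_DR = 751.0 m³/s, peak = 200.0 m³/s.
Runoff depth d = ΣQ_DR·Δt / A = 751.0 × 21600 / (3240 km²) = 5.007 mm.
The 1-cm UH is the DRH scaled by (10 mm)/d, so U_p = 200.0 × 10/5.007 = 399 m³/s.

U_p ≈ 399 m³/s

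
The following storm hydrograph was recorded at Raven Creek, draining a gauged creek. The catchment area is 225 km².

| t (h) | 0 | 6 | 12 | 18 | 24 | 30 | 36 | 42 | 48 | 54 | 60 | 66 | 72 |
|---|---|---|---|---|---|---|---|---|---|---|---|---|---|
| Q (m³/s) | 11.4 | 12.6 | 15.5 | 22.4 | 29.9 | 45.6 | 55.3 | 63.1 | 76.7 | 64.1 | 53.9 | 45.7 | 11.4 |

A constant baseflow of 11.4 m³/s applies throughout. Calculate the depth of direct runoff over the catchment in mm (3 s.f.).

Direct runoff: 0.0, 1.2, 4.1, 11.0, 18.5, 34.2, 43.9, 51.7, 65.3, 52.7, 42.5, 34.3, 0.0 m³/s; ΣQ_DR = 359.4 m³/s.
V = ΣQ_DR · Δt = 359.4 × 21600 s = 7.763 × 10^6 m³.
Over A = 225 km², depth = V / A = 34.5 mm.

d ≈ 34.5 mm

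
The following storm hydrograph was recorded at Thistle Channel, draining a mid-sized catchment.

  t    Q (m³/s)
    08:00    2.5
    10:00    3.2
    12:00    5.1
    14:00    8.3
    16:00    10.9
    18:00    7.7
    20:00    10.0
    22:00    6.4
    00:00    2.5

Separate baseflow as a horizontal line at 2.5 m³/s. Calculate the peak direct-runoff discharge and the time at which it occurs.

Q_p = 8.4 m³/s at t = 16:00

Subtracting baseflow gives direct-runoff ordinates: 0.0, 0.7, 2.6, 5.8, 8.4, 5.2, 7.5, 3.9, 0.0 m³/s.
The maximum is 8.4 m³/s, occurring at the reading for t = 16:00.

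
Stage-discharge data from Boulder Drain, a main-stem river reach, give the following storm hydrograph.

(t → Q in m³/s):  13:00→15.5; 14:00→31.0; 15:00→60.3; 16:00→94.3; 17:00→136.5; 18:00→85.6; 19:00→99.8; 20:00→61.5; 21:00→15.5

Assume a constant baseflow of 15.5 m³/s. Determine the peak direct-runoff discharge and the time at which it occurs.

Subtracting baseflow gives direct-runoff ordinates: 0.0, 15.5, 44.8, 78.8, 121.0, 70.1, 84.3, 46.0, 0.0 m³/s.
The maximum is 121.0 m³/s, occurring at the reading for t = 17:00.

Q_p = 121.0 m³/s at t = 17:00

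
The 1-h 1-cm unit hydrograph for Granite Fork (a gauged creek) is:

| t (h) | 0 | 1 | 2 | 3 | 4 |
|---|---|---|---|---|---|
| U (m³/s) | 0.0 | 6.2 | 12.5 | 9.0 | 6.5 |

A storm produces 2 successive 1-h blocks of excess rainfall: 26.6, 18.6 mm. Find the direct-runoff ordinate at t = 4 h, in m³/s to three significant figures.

By discrete convolution, Q_j = Σ (P_i / 10 mm) · U_{j−i}.
At t = 4 h (j=4): Q = (26.6/10)·6.5 + (18.6/10)·9.0 = 34.0 m³/s.

Q ≈ 34.0 m³/s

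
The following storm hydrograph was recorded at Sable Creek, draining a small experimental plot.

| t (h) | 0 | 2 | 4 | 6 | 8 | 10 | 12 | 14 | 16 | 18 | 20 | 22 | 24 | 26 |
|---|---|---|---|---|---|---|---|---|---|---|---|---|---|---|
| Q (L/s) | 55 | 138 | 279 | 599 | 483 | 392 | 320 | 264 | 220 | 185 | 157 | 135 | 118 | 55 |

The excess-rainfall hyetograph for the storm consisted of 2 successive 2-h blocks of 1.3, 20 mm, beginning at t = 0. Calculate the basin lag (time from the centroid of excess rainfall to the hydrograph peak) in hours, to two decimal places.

Centroid of excess rainfall: t_c = Σ P_i·t̄_i / ΣP_i = 2.8779 h (block centres at 1, 3 h).
Hydrograph peak occurs at t = 6 h, so basin lag t_L = 6 − 2.8779 = 3.12 h.

t_L ≈ 3.12 h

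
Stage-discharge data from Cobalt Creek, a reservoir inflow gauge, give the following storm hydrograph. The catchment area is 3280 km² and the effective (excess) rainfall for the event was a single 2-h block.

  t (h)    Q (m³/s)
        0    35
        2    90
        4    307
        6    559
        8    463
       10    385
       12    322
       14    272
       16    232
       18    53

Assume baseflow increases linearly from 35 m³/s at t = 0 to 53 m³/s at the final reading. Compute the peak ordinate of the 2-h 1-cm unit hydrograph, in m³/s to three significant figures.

Direct runoff: 0.00, 53.00, 268.00, 518.00, 420.00, 340.00, 275.00, 223.00, 181.00, 0.00 m³/s; ΣQ_DR = 2278 m³/s, peak = 518.00 m³/s.
Runoff depth d = ΣQ_DR·Δt / A = 2278 × 7200 / (3280 km²) = 5.000 mm.
The 1-cm UH is the DRH scaled by (10 mm)/d, so U_p = 518.00 × 10/5.000 = 1040 m³/s.

U_p ≈ 1040 m³/s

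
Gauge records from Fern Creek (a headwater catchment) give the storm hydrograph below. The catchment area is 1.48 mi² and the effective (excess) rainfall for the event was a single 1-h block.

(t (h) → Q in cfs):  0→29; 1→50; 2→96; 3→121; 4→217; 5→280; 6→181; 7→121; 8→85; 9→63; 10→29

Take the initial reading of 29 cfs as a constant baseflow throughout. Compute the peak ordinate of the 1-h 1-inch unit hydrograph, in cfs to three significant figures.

U_p ≈ 252 cfs

Direct runoff: 0.0, 21.0, 67.0, 92.0, 188.0, 251.0, 152.0, 92.0, 56.0, 34.0, 0.0 cfs; ΣQ_DR = 953.0 cfs, peak = 251.0 cfs.
Runoff depth d = ΣQ_DR·Δt / A = 953.0 × 3600 / (1.48 mi²) = 0.9978 in.
The 1-inch UH is the DRH scaled by (1 in)/d, so U_p = 251.0 × 1/0.9978 = 252 cfs.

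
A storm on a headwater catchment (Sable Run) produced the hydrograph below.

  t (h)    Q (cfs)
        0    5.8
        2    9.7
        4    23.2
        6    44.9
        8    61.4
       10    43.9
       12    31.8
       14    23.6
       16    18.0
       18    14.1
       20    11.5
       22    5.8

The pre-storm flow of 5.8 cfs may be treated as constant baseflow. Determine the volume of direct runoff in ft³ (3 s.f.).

Direct-runoff ordinates (Q − Q_b): 0.0, 3.9, 17.4, 39.1, 55.6, 38.1, 26.0, 17.8, 12.2, 8.3, 5.7, 0.0 cfs.
ΣQ_DR = 224.1 cfs.
With Δt = 2 h = 7200 s, V = ΣQ_DR · Δt = 224.1 × 7200 = 1.61 × 10^6 ft³.

V ≈ 1.61 × 10^6 ft³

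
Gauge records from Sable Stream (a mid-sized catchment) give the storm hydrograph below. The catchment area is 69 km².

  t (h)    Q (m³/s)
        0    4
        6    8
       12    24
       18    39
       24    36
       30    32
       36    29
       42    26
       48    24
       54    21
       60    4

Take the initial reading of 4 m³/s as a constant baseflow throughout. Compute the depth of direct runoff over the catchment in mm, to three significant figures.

Direct runoff: 0.0, 4.0, 20.0, 35.0, 32.0, 28.0, 25.0, 22.0, 20.0, 17.0, 0.0 m³/s; ΣQ_DR = 203.0 m³/s.
V = ΣQ_DR · Δt = 203.0 × 21600 s = 4.385 × 10^6 m³.
Over A = 69 km², depth = V / A = 63.5 mm.

d ≈ 63.5 mm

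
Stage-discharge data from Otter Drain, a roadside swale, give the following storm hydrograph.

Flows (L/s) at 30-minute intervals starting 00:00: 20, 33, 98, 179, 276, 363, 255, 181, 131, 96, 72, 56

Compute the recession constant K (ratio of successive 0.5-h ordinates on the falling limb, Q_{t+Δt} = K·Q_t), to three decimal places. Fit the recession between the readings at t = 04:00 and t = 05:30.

Using the recession-limb readings at t = 04:00 and t = 05:30: Q falls from 131 to 56 L/s over 3 intervals.
K = (Q₂/Q₁)^(1/3) = (56/131)^(1/3) = 0.753.

K ≈ 0.753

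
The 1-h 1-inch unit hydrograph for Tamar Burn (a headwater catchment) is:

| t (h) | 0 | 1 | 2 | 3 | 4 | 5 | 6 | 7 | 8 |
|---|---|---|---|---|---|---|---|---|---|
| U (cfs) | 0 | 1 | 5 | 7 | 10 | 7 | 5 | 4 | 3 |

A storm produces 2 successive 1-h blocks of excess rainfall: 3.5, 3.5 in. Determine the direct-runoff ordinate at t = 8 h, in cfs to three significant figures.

By discrete convolution, Q_j = Σ (P_i / 1 in) · U_{j−i}.
At t = 8 h (j=8): Q = (3.5/1)·3 + (3.5/1)·4 = 24.5 cfs.

Q ≈ 24.5 cfs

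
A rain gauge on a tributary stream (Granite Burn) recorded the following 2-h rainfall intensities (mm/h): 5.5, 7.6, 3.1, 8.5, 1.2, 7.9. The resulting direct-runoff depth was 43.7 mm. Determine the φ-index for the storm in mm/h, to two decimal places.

Only the 5 blocks with intensity above φ contribute runoff: 5.5, 7.6, 3.1, 8.5, 7.9 mm/h.
Σ(I−φ)·Δt = d  ⇒  (5.5+7.6+3.1+8.5+7.9 − 5φ)·2 = 43.7
φ = (32.60 − 43.7/2) / 5 = 2.15 mm/h.

φ ≈ 2.15 mm/h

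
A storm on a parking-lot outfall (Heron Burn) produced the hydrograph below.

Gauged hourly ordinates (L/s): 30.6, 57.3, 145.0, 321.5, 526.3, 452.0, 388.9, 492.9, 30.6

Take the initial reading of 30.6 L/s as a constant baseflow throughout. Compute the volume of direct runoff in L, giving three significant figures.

Direct-runoff ordinates (Q − Q_b): 0.0, 26.7, 114.4, 290.9, 495.7, 421.4, 358.3, 462.3, 0.0 L/s.
ΣQ_DR = 2170 L/s.
With Δt = 1 h = 3600 s, V = ΣQ_DR · Δt = 2170 × 3600 = 7.81 × 10^6 L.

V ≈ 7.81 × 10^6 L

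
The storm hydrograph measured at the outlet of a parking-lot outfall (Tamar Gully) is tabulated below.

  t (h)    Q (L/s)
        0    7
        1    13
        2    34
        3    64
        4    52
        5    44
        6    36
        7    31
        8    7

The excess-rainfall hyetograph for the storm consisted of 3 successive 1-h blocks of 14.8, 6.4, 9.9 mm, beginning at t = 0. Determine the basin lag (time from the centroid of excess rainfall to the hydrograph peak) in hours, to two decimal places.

Centroid of excess rainfall: t_c = Σ P_i·t̄_i / ΣP_i = 1.3424 h (block centres at 0.5, 1.5, 2.5 h).
Hydrograph peak occurs at t = 3 h, so basin lag t_L = 3 − 1.3424 = 1.66 h.

t_L ≈ 1.66 h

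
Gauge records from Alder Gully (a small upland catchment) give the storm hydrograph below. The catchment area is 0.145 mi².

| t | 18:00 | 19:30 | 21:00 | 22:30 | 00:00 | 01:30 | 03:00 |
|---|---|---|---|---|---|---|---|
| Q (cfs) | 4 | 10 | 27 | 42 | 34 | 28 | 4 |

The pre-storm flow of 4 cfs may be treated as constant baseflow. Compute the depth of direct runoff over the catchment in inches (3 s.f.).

Direct runoff: 0.0, 6.0, 23.0, 38.0, 30.0, 24.0, 0.0 cfs; ΣQ_DR = 121.0 cfs.
V = ΣQ_DR · Δt = 121.0 × 5400 s = 6.534 × 10^5 ft³.
Over A = 0.145 mi², depth = V / A = 1.94 in.

d ≈ 1.94 in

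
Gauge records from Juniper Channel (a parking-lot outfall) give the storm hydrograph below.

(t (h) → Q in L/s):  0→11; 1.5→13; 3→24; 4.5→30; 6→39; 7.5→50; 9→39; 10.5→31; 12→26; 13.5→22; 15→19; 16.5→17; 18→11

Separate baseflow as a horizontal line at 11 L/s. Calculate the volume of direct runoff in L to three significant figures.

V ≈ 1.02 × 10^6 L

Direct-runoff ordinates (Q − Q_b): 0.0, 2.0, 13.0, 19.0, 28.0, 39.0, 28.0, 20.0, 15.0, 11.0, 8.0, 6.0, 0.0 L/s.
ΣQ_DR = 189.0 L/s.
With Δt = 1.5 h = 5400 s, V = ΣQ_DR · Δt = 189.0 × 5400 = 1.02 × 10^6 L.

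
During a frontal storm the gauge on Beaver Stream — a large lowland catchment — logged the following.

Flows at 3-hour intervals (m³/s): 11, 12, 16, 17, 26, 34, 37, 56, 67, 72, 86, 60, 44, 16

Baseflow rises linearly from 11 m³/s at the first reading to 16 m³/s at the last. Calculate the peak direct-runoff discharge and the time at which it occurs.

Subtracting baseflow gives direct-runoff ordinates: 0.00, 0.62, 4.23, 4.85, 13.46, 21.08, 23.69, 42.31, 52.92, 57.54, 71.15, 44.77, 28.38, 0.00 m³/s.
The maximum is 71.15 m³/s, occurring at the reading for t = 30 h.

Q_p = 71.15 m³/s at t = 30 h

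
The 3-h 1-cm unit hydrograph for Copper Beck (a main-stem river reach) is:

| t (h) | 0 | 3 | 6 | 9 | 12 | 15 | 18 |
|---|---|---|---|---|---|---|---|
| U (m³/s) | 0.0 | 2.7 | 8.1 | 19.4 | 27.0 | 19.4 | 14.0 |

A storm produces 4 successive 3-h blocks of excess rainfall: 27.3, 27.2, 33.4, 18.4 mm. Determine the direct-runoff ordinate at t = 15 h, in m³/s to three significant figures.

Q ≈ 206 m³/s

By discrete convolution, Q_j = Σ (P_i / 10 mm) · U_{j−i}.
At t = 15 h (j=5): Q = (27.3/10)·19.4 + (27.2/10)·27.0 + (33.4/10)·19.4 + (18.4/10)·8.1 = 206 m³/s.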